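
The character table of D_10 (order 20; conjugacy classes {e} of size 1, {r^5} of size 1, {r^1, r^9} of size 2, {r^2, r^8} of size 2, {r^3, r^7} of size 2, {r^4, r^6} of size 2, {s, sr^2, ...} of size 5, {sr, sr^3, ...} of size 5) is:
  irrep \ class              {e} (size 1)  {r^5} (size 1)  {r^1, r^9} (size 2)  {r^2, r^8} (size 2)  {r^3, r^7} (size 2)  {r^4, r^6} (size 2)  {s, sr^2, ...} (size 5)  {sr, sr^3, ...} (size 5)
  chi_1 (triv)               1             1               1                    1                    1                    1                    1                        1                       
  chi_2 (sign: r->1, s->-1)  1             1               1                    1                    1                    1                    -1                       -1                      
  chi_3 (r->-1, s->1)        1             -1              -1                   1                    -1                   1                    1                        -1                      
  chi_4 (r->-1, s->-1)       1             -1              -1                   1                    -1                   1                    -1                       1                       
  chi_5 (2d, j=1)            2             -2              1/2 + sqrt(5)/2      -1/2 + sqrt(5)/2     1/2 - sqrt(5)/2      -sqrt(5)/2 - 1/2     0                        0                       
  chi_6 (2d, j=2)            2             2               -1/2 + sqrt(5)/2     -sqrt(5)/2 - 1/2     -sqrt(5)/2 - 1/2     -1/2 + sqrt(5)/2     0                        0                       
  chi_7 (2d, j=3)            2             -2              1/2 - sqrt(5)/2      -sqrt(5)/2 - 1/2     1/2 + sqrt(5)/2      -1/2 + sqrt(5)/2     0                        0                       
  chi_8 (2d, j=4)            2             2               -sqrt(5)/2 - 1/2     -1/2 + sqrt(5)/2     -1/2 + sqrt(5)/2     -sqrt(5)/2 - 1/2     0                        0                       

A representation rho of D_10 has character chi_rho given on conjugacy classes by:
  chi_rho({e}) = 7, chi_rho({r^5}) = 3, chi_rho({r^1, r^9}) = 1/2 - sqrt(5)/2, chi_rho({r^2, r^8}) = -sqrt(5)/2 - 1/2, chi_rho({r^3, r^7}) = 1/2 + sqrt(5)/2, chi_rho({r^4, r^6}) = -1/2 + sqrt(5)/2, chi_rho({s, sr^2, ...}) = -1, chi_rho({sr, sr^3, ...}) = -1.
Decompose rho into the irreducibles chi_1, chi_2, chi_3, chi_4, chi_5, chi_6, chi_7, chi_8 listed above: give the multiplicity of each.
Multiplicities: chi_1: 0, chi_2: 1, chi_3: 0, chi_4: 0, chi_5: 0, chi_6: 1, chi_7: 1, chi_8: 1.

Solution. Use <chi_rho, chi> = (1/|G|) sum_C |C| * chi_rho(C) * conj(chi(C)) with |G| = 20 for each irreducible chi in the table:
  <chi_rho, chi_1> = (1/20)[1*(7)*conj(1) + 1*(3)*conj(1) + 2*(1/2 - sqrt(5)/2)*conj(1) + 2*(-sqrt(5)/2 - 1/2)*conj(1) + 2*(1/2 + sqrt(5)/2)*conj(1) + 2*(-1/2 + sqrt(5)/2)*conj(1) + 5*(-1)*conj(1) + 5*(-1)*conj(1)]
      = (1/20)[(7) + (3) + (1 - sqrt(5)) + (-sqrt(5) - 1) + (1 + sqrt(5)) + (-1 + sqrt(5)) + (-5) + (-5)] = 0/20 = 0
  <chi_rho, chi_2> = (1/20)[1*(7)*conj(1) + 1*(3)*conj(1) + 2*(1/2 - sqrt(5)/2)*conj(1) + 2*(-sqrt(5)/2 - 1/2)*conj(1) + 2*(1/2 + sqrt(5)/2)*conj(1) + 2*(-1/2 + sqrt(5)/2)*conj(1) + 5*(-1)*conj(-1) + 5*(-1)*conj(-1)]
      = (1/20)[(7) + (3) + (1 - sqrt(5)) + (-sqrt(5) - 1) + (1 + sqrt(5)) + (-1 + sqrt(5)) + (5) + (5)] = 20/20 = 1
  <chi_rho, chi_3> = (1/20)[1*(7)*conj(1) + 1*(3)*conj(-1) + 2*(1/2 - sqrt(5)/2)*conj(-1) + 2*(-sqrt(5)/2 - 1/2)*conj(1) + 2*(1/2 + sqrt(5)/2)*conj(-1) + 2*(-1/2 + sqrt(5)/2)*conj(1) + 5*(-1)*conj(1) + 5*(-1)*conj(-1)]
      = (1/20)[(7) + (-3) + (-1 + sqrt(5)) + (-sqrt(5) - 1) + (-sqrt(5) - 1) + (-1 + sqrt(5)) + (-5) + (5)] = 0/20 = 0
  <chi_rho, chi_4> = (1/20)[1*(7)*conj(1) + 1*(3)*conj(-1) + 2*(1/2 - sqrt(5)/2)*conj(-1) + 2*(-sqrt(5)/2 - 1/2)*conj(1) + 2*(1/2 + sqrt(5)/2)*conj(-1) + 2*(-1/2 + sqrt(5)/2)*conj(1) + 5*(-1)*conj(-1) + 5*(-1)*conj(1)]
      = (1/20)[(7) + (-3) + (-1 + sqrt(5)) + (-sqrt(5) - 1) + (-sqrt(5) - 1) + (-1 + sqrt(5)) + (5) + (-5)] = 0/20 = 0
  <chi_rho, chi_5> = (1/20)[1*(7)*conj(2) + 1*(3)*conj(-2) + 2*(1/2 - sqrt(5)/2)*conj(1/2 + sqrt(5)/2) + 2*(-sqrt(5)/2 - 1/2)*conj(-1/2 + sqrt(5)/2) + 2*(1/2 + sqrt(5)/2)*conj(1/2 - sqrt(5)/2) + 2*(-1/2 + sqrt(5)/2)*conj(-sqrt(5)/2 - 1/2) + 5*(-1)*conj(0) + 5*(-1)*conj(0)]
      = (1/20)[(14) + (-6) + (-2) + (-2) + (-2) + (-2) + (0) + (0)] = 0/20 = 0
  <chi_rho, chi_6> = (1/20)[1*(7)*conj(2) + 1*(3)*conj(2) + 2*(1/2 - sqrt(5)/2)*conj(-1/2 + sqrt(5)/2) + 2*(-sqrt(5)/2 - 1/2)*conj(-sqrt(5)/2 - 1/2) + 2*(1/2 + sqrt(5)/2)*conj(-sqrt(5)/2 - 1/2) + 2*(-1/2 + sqrt(5)/2)*conj(-1/2 + sqrt(5)/2) + 5*(-1)*conj(0) + 5*(-1)*conj(0)]
      = (1/20)[(14) + (6) + (-3 + sqrt(5)) + (sqrt(5) + 3) + (-3 - sqrt(5)) + (3 - sqrt(5)) + (0) + (0)] = 20/20 = 1
  <chi_rho, chi_7> = (1/20)[1*(7)*conj(2) + 1*(3)*conj(-2) + 2*(1/2 - sqrt(5)/2)*conj(1/2 - sqrt(5)/2) + 2*(-sqrt(5)/2 - 1/2)*conj(-sqrt(5)/2 - 1/2) + 2*(1/2 + sqrt(5)/2)*conj(1/2 + sqrt(5)/2) + 2*(-1/2 + sqrt(5)/2)*conj(-1/2 + sqrt(5)/2) + 5*(-1)*conj(0) + 5*(-1)*conj(0)]
      = (1/20)[(14) + (-6) + (3 - sqrt(5)) + (sqrt(5) + 3) + (sqrt(5) + 3) + (3 - sqrt(5)) + (0) + (0)] = 20/20 = 1
  <chi_rho, chi_8> = (1/20)[1*(7)*conj(2) + 1*(3)*conj(2) + 2*(1/2 - sqrt(5)/2)*conj(-sqrt(5)/2 - 1/2) + 2*(-sqrt(5)/2 - 1/2)*conj(-1/2 + sqrt(5)/2) + 2*(1/2 + sqrt(5)/2)*conj(-1/2 + sqrt(5)/2) + 2*(-1/2 + sqrt(5)/2)*conj(-sqrt(5)/2 - 1/2) + 5*(-1)*conj(0) + 5*(-1)*conj(0)]
      = (1/20)[(14) + (6) + (2) + (-2) + (2) + (-2) + (0) + (0)] = 20/20 = 1
Dimension check: dim(rho) = sum (mult * dim) = 0*1 + 1*1 + 0*1 + 0*1 + 0*2 + 1*2 + 1*2 + 1*2 = 7 = chi_rho(e) = 7.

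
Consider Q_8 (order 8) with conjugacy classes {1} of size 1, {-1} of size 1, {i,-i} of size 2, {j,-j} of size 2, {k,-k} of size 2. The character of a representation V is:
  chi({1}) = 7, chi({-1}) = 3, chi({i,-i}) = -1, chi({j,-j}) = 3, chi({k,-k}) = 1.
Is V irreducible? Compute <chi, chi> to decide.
Not irreducible (reducible): <chi, chi> = 10 > 1.

Working: <chi, chi> = (1/|G|) sum_C |C| * |chi(C)|^2 = (1/8)[1*|7|^2 + 1*|3|^2 + 2*|-1|^2 + 2*|3|^2 + 2*|1|^2]
  = (1/8)[(49) + (9) + (2) + (18) + (2)] = 80/8 = 10.
A character is irreducible iff <chi, chi> = 1, so this representation is reducible.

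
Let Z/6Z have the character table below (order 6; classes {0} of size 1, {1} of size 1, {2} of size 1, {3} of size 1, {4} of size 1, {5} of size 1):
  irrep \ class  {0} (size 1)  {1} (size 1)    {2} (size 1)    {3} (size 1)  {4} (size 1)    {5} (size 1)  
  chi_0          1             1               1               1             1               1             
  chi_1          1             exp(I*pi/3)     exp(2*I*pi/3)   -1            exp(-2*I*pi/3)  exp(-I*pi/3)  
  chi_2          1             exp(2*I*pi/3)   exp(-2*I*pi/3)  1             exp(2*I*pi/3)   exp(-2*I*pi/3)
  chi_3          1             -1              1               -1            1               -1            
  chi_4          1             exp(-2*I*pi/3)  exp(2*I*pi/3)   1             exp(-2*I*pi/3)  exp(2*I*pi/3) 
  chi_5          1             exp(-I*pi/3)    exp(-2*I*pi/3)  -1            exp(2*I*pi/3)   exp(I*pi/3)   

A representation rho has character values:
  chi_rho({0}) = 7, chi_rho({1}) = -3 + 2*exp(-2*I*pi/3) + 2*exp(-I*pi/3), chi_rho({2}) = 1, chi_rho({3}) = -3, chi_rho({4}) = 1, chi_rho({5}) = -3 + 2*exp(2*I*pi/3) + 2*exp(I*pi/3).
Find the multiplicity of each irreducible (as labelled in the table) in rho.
Multiplicities: chi_0: 0, chi_1: 0, chi_2: 0, chi_3: 3, chi_4: 2, chi_5: 2.

Why: Use <chi_rho, chi> = (1/|G|) sum_C |C| * chi_rho(C) * conj(chi(C)) with |G| = 6 for each irreducible chi in the table:
  <chi_rho, chi_0> = (1/6)[1*(7)*conj(1) + 1*(-3 + 2*exp(-2*I*pi/3) + 2*exp(-I*pi/3))*conj(1) + 1*(1)*conj(1) + 1*(-3)*conj(1) + 1*(1)*conj(1) + 1*(-3 + 2*exp(2*I*pi/3) + 2*exp(I*pi/3))*conj(1)]
      = (1/6)[(7) + (-3 + 2*exp(-2*I*pi/3) + 2*exp(-I*pi/3)) + (1) + (-3) + (1) + (-3 + 2*exp(2*I*pi/3) + 2*exp(I*pi/3))] = 0/6 = 0
  <chi_rho, chi_1> = (1/6)[1*(7)*conj(1) + 1*(-3 + 2*exp(-2*I*pi/3) + 2*exp(-I*pi/3))*conj(exp(I*pi/3)) + 1*(1)*conj(exp(2*I*pi/3)) + 1*(-3)*conj(-1) + 1*(1)*conj(exp(-2*I*pi/3)) + 1*(-3 + 2*exp(2*I*pi/3) + 2*exp(I*pi/3))*conj(exp(-I*pi/3))]
      = (1/6)[(7) + (-2 + 2*exp(-2*I*pi/3) - 3*exp(-I*pi/3)) + (2 + 3*exp(-2*I*pi/3) + 2*exp(2*I*pi/3)) + (3) + (2 + 2*exp(-2*I*pi/3) + 3*exp(2*I*pi/3)) + (-2 - 3*exp(I*pi/3) + 2*exp(2*I*pi/3))] = 0/6 = 0
  <chi_rho, chi_2> = (1/6)[1*(7)*conj(1) + 1*(-3 + 2*exp(-2*I*pi/3) + 2*exp(-I*pi/3))*conj(exp(2*I*pi/3)) + 1*(1)*conj(exp(-2*I*pi/3)) + 1*(-3)*conj(1) + 1*(1)*conj(exp(2*I*pi/3)) + 1*(-3 + 2*exp(2*I*pi/3) + 2*exp(I*pi/3))*conj(exp(-2*I*pi/3))]
      = (1/6)[(7) + (-2 + 2*exp(2*I*pi/3) - 3*exp(-2*I*pi/3)) + (2 + 2*exp(-2*I*pi/3) + 3*exp(2*I*pi/3)) + (-3) + (2 + 3*exp(-2*I*pi/3) + 2*exp(2*I*pi/3)) + (-2 - 3*exp(2*I*pi/3) + 2*exp(-2*I*pi/3))] = 0/6 = 0
  <chi_rho, chi_3> = (1/6)[1*(7)*conj(1) + 1*(-3 + 2*exp(-2*I*pi/3) + 2*exp(-I*pi/3))*conj(-1) + 1*(1)*conj(1) + 1*(-3)*conj(-1) + 1*(1)*conj(1) + 1*(-3 + 2*exp(2*I*pi/3) + 2*exp(I*pi/3))*conj(-1)]
      = (1/6)[(7) + (3 - 2*exp(-I*pi/3) - 2*exp(-2*I*pi/3)) + (1) + (3) + (1) + (3 - 2*exp(I*pi/3) - 2*exp(2*I*pi/3))] = 18/6 = 3
  <chi_rho, chi_4> = (1/6)[1*(7)*conj(1) + 1*(-3 + 2*exp(-2*I*pi/3) + 2*exp(-I*pi/3))*conj(exp(-2*I*pi/3)) + 1*(1)*conj(exp(2*I*pi/3)) + 1*(-3)*conj(1) + 1*(1)*conj(exp(-2*I*pi/3)) + 1*(-3 + 2*exp(2*I*pi/3) + 2*exp(I*pi/3))*conj(exp(2*I*pi/3))]
      = (1/6)[(7) + (2 - 3*exp(2*I*pi/3) + 2*exp(I*pi/3)) + (2 + 3*exp(-2*I*pi/3) + 2*exp(2*I*pi/3)) + (-3) + (2 + 2*exp(-2*I*pi/3) + 3*exp(2*I*pi/3)) + (2 + 2*exp(-I*pi/3) - 3*exp(-2*I*pi/3))] = 12/6 = 2
  <chi_rho, chi_5> = (1/6)[1*(7)*conj(1) + 1*(-3 + 2*exp(-2*I*pi/3) + 2*exp(-I*pi/3))*conj(exp(-I*pi/3)) + 1*(1)*conj(exp(-2*I*pi/3)) + 1*(-3)*conj(-1) + 1*(1)*conj(exp(2*I*pi/3)) + 1*(-3 + 2*exp(2*I*pi/3) + 2*exp(I*pi/3))*conj(exp(I*pi/3))]
      = (1/6)[(7) + (2 - 3*exp(I*pi/3) + 2*exp(-I*pi/3)) + (2 + 2*exp(-2*I*pi/3) + 3*exp(2*I*pi/3)) + (3) + (2 + 3*exp(-2*I*pi/3) + 2*exp(2*I*pi/3)) + (2 + 2*exp(I*pi/3) - 3*exp(-I*pi/3))] = 12/6 = 2
(Exp terms are combined using exp(i*s)*conj(exp(i*t)) = exp(i*(s-t)), and sums of them are collapsed using the identity that for every m > 1 the m distinct m-th roots of unity sum to 0, e.g. 1 + exp(2*I*pi/3) + exp(-2*I*pi/3) = 0.)
Dimension check: dim(rho) = sum (mult * dim) = 0*1 + 0*1 + 0*1 + 3*1 + 2*1 + 2*1 = 7 = chi_rho(e) = 7.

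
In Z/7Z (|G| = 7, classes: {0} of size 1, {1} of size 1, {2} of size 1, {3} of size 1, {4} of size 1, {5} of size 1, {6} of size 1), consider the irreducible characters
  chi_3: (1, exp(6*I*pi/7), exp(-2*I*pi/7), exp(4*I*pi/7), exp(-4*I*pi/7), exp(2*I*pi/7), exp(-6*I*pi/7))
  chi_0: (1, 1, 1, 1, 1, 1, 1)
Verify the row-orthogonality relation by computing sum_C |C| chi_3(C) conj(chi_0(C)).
Sum = 0; so <chi_3, chi_0> = 0 (distinct irreducibles are orthogonal).

Why: Compute term by term over conjugacy classes (|C| * chi_3(C) * conj(chi_0(C))):
  1*(1)*conj(1) + 1*(exp(6*I*pi/7))*conj(1) + 1*(exp(-2*I*pi/7))*conj(1) + 1*(exp(4*I*pi/7))*conj(1) + 1*(exp(-4*I*pi/7))*conj(1) + 1*(exp(2*I*pi/7))*conj(1) + 1*(exp(-6*I*pi/7))*conj(1)
  = (1) + (exp(6*I*pi/7)) + (exp(-2*I*pi/7)) + (exp(4*I*pi/7)) + (exp(-4*I*pi/7)) + (exp(2*I*pi/7)) + (exp(-6*I*pi/7))
  = 0.
(Exp terms are combined using exp(i*s)*conj(exp(i*t)) = exp(i*(s-t)), and sums of them are collapsed using the identity that for every m > 1 the m distinct m-th roots of unity sum to 0, e.g. 1 + exp(2*I*pi/3) + exp(-2*I*pi/3) = 0.)
Dividing by |G| = 7 gives 0/7 = 0, matching the row-orthogonality relation <chi_3, chi_0> = [chi_3 = chi_0].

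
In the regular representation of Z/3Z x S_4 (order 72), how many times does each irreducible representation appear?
Each irreducible V_i of dimension d_i appears with multiplicity d_i, i.e. rho_reg = (direct sum over all irreducibles V_i) d_i V_i. The irreducible dimensions for Z/3Z x S_4 are 1, 1, 1, 1, 1, 1, 2, 2, 2, 3, 3, 3, 3, 3, 3: 6 irreducibles of dimension 1, each with multiplicity 1; 3 irreducibles of dimension 2, each with multiplicity 2; 6 irreducibles of dimension 3, each with multiplicity 3. Total dimension 6*1*1 + 3*2*2 + 6*3*3 = 72 = |G|.

Derivation: General theorem: in the regular representation of a finite group G, each irreducible appears with multiplicity equal to its dimension. Check: dim(rho_reg) = sum d_i^2 = 1 + 1 + 1 + 1 + 1 + 1 + 4 + 4 + 4 + 9 + 9 + 9 + 9 + 9 + 9 = 72 = |G|.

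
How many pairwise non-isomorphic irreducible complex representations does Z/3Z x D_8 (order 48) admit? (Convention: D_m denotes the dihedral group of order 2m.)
21

Justification: The number of irreducible complex representations of a finite group equals its number of conjugacy classes. For a direct product, #classes(G x H) = #classes(G) * #classes(H). Z/3Z has 3 classes (abelian), D_8 has 7 classes, so 3 * 7 = 21, so Z/3Z x D_8 (order 48) has exactly 21 irreducible complex representations.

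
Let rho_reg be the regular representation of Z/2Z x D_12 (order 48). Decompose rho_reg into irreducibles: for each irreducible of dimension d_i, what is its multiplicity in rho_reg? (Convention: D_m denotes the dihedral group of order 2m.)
Each irreducible V_i of dimension d_i appears with multiplicity d_i, i.e. rho_reg = (direct sum over all irreducibles V_i) d_i V_i. The irreducible dimensions for Z/2Z x D_12 are 1, 1, 1, 1, 1, 1, 1, 1, 2, 2, 2, 2, 2, 2, 2, 2, 2, 2: 8 irreducibles of dimension 1, each with multiplicity 1; 10 irreducibles of dimension 2, each with multiplicity 2. Total dimension 8*1*1 + 10*2*2 = 48 = |G|.

Argument: General theorem: in the regular representation of a finite group G, each irreducible appears with multiplicity equal to its dimension. Check: dim(rho_reg) = sum d_i^2 = 1 + 1 + 1 + 1 + 1 + 1 + 1 + 1 + 4 + 4 + 4 + 4 + 4 + 4 + 4 + 4 + 4 + 4 = 48 = |G|.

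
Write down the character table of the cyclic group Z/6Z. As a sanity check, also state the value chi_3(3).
Character table of Z/6Z (irreps indexed chi_0,...,chi_5 with chi_k(m) = zeta_6^(k*m), zeta_6 = exp(2*pi*i/6)):
  irrep \ class  {0} (size 1)  {1} (size 1)    {2} (size 1)    {3} (size 1)  {4} (size 1)    {5} (size 1)  
  chi_0          1             1               1               1             1               1             
  chi_1          1             exp(I*pi/3)     exp(2*I*pi/3)   -1            exp(-2*I*pi/3)  exp(-I*pi/3)  
  chi_2          1             exp(2*I*pi/3)   exp(-2*I*pi/3)  1             exp(2*I*pi/3)   exp(-2*I*pi/3)
  chi_3          1             -1              1               -1            1               -1            
  chi_4          1             exp(-2*I*pi/3)  exp(2*I*pi/3)   1             exp(-2*I*pi/3)  exp(2*I*pi/3) 
  chi_5          1             exp(-I*pi/3)    exp(-2*I*pi/3)  -1            exp(2*I*pi/3)   exp(I*pi/3)   

Spot check: chi_3(3) = zeta_6^(3*3) = zeta_6^9 = -1.

Derivation: Z/6Z is abelian, so all 6 irreducible complex representations are 1-dimensional. They are given by chi_k(m) = zeta_6^(k*m) for k = 0,...,5. Row orthogonality: sum_m chi_k(m) conj(chi_l(m)) = 6 * [k = l].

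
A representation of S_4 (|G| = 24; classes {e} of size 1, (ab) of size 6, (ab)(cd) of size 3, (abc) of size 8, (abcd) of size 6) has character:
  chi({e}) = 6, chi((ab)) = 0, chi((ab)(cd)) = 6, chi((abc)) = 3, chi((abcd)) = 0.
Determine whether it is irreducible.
Not irreducible (reducible): <chi, chi> = 9 > 1.

<chi, chi> = (1/|G|) sum_C |C| * |chi(C)|^2 = (1/24)[1*|6|^2 + 6*|0|^2 + 3*|6|^2 + 8*|3|^2 + 6*|0|^2]
  = (1/24)[(36) + (0) + (108) + (72) + (0)] = 216/24 = 9.
A character is irreducible iff <chi, chi> = 1, so this representation is reducible.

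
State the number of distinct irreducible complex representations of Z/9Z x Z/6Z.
54

Details: The number of irreducible complex representations of a finite group equals its number of conjugacy classes. Z/9Z x Z/6Z is abelian of order 54, so every element is its own conjugacy class: 54 classes, so Z/9Z x Z/6Z (order 54) has exactly 54 irreducible complex representations.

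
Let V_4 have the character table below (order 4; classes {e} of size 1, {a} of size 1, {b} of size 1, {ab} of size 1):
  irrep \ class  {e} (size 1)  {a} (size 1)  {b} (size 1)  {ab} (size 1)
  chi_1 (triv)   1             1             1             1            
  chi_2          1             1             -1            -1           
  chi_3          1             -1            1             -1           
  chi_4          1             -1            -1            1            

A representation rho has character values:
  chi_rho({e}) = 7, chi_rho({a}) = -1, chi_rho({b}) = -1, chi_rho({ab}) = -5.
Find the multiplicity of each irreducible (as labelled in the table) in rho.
Multiplicities: chi_1: 0, chi_2: 3, chi_3: 3, chi_4: 1.

Proof sketch: Use <chi_rho, chi> = (1/|G|) sum_C |C| * chi_rho(C) * conj(chi(C)) with |G| = 4 for each irreducible chi in the table:
  <chi_rho, chi_1> = (1/4)[1*(7)*conj(1) + 1*(-1)*conj(1) + 1*(-1)*conj(1) + 1*(-5)*conj(1)]
      = (1/4)[(7) + (-1) + (-1) + (-5)] = 0/4 = 0
  <chi_rho, chi_2> = (1/4)[1*(7)*conj(1) + 1*(-1)*conj(1) + 1*(-1)*conj(-1) + 1*(-5)*conj(-1)]
      = (1/4)[(7) + (-1) + (1) + (5)] = 12/4 = 3
  <chi_rho, chi_3> = (1/4)[1*(7)*conj(1) + 1*(-1)*conj(-1) + 1*(-1)*conj(1) + 1*(-5)*conj(-1)]
      = (1/4)[(7) + (1) + (-1) + (5)] = 12/4 = 3
  <chi_rho, chi_4> = (1/4)[1*(7)*conj(1) + 1*(-1)*conj(-1) + 1*(-1)*conj(-1) + 1*(-5)*conj(1)]
      = (1/4)[(7) + (1) + (1) + (-5)] = 4/4 = 1
Dimension check: dim(rho) = sum (mult * dim) = 0*1 + 3*1 + 3*1 + 1*1 = 7 = chi_rho(e) = 7.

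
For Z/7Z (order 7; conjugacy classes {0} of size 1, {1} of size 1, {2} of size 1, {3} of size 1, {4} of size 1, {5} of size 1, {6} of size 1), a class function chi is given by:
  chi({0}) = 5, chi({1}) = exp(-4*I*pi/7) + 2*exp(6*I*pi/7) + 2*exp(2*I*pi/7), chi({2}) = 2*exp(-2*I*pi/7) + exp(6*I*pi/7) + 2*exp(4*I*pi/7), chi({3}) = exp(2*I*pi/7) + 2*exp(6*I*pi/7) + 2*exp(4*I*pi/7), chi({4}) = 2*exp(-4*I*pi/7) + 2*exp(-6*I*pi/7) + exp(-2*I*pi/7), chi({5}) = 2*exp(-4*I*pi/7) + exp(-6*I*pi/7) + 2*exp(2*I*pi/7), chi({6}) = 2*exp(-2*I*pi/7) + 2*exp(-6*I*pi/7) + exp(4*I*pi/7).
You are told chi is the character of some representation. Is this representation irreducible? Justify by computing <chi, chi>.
Not irreducible (reducible): <chi, chi> = 9 > 1.

Derivation: <chi, chi> = (1/|G|) sum_C |C| * |chi(C)|^2 = (1/7)[1*|5|^2 + 1*|exp(-4*I*pi/7) + 2*exp(6*I*pi/7) + 2*exp(2*I*pi/7)|^2 + 1*|2*exp(-2*I*pi/7) + exp(6*I*pi/7) + 2*exp(4*I*pi/7)|^2 + 1*|exp(2*I*pi/7) + 2*exp(6*I*pi/7) + 2*exp(4*I*pi/7)|^2 + 1*|2*exp(-4*I*pi/7) + 2*exp(-6*I*pi/7) + exp(-2*I*pi/7)|^2 + 1*|2*exp(-4*I*pi/7) + exp(-6*I*pi/7) + 2*exp(2*I*pi/7)|^2 + 1*|2*exp(-2*I*pi/7) + 2*exp(-6*I*pi/7) + exp(4*I*pi/7)|^2]
  = (1/7)[(25) + (9 + 6*exp(-4*I*pi/7) + 2*exp(-6*I*pi/7) + 2*exp(6*I*pi/7) + 6*exp(4*I*pi/7)) + (9 + 6*exp(-6*I*pi/7) + 2*exp(-2*I*pi/7) + 2*exp(2*I*pi/7) + 6*exp(6*I*pi/7)) + (9 + 6*exp(-2*I*pi/7) + 2*exp(-4*I*pi/7) + 2*exp(4*I*pi/7) + 6*exp(2*I*pi/7)) + (9 + 6*exp(-2*I*pi/7) + 2*exp(-4*I*pi/7) + 2*exp(4*I*pi/7) + 6*exp(2*I*pi/7)) + (9 + 6*exp(-6*I*pi/7) + 2*exp(-2*I*pi/7) + 2*exp(2*I*pi/7) + 6*exp(6*I*pi/7)) + (9 + 6*exp(-4*I*pi/7) + 2*exp(-6*I*pi/7) + 2*exp(6*I*pi/7) + 6*exp(4*I*pi/7))] = 63/7 = 9.
(Exp terms are combined using exp(i*s)*conj(exp(i*t)) = exp(i*(s-t)), and sums of them are collapsed using the identity that for every m > 1 the m distinct m-th roots of unity sum to 0, e.g. 1 + exp(2*I*pi/3) + exp(-2*I*pi/3) = 0.)
A character is irreducible iff <chi, chi> = 1, so this representation is reducible.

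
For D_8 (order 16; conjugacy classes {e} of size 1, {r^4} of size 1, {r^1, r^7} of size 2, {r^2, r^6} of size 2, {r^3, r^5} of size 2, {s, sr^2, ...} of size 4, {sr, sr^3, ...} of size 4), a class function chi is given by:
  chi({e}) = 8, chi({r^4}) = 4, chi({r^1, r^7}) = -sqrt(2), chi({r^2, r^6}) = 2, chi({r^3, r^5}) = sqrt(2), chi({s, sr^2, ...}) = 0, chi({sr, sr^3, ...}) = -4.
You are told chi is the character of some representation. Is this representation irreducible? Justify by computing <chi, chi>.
Not irreducible (reducible): <chi, chi> = 10 > 1.

Why: <chi, chi> = (1/|G|) sum_C |C| * |chi(C)|^2 = (1/16)[1*|8|^2 + 1*|4|^2 + 2*|-sqrt(2)|^2 + 2*|2|^2 + 2*|sqrt(2)|^2 + 4*|0|^2 + 4*|-4|^2]
  = (1/16)[(64) + (16) + (4) + (8) + (4) + (0) + (64)] = 160/16 = 10.
A character is irreducible iff <chi, chi> = 1, so this representation is reducible.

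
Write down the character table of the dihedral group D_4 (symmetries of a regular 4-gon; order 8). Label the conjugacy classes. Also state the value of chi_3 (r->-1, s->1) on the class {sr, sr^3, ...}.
Conjugacy classes: {e} of size 1, {r^2} of size 1, {r^1, r^3} of size 2, {s, sr^2, ...} of size 2, {sr, sr^3, ...} of size 2.
Character table:
  irrep \ class              {e} (size 1)  {r^2} (size 1)  {r^1, r^3} (size 2)  {s, sr^2, ...} (size 2)  {sr, sr^3, ...} (size 2)
  chi_1 (triv)               1             1               1                    1                        1                       
  chi_2 (sign: r->1, s->-1)  1             1               1                    -1                       -1                      
  chi_3 (r->-1, s->1)        1             1               -1                   1                        -1                      
  chi_4 (r->-1, s->-1)       1             1               -1                   -1                       1                       
  chi_5 (2d, j=1)            2             -2              0                    0                        0                       

Spot check: chi_3 (r->-1, s->1) on {sr, sr^3, ...} = -1.

Solution. D_4 has order 2*4 = 8 with 5 conjugacy classes, hence 5 irreducibles. Sum of squared dims 1 + 1 + 1 + 1 + 4 = 8 = |G|. Linear characters come from the abelianisation; the 2-dimensional irreps have character r^k -> 2*cos(2*pi*j*k/4), reflections -> 0.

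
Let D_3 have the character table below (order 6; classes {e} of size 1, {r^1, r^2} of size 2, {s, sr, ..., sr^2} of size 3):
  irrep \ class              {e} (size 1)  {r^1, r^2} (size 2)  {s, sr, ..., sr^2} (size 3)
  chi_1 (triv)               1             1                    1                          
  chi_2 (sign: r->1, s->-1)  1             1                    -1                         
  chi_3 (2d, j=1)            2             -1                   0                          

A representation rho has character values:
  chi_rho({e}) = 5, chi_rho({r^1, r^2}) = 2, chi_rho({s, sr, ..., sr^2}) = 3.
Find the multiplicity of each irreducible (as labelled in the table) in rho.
Multiplicities: chi_1: 3, chi_2: 0, chi_3: 1.

Proof sketch: Use <chi_rho, chi> = (1/|G|) sum_C |C| * chi_rho(C) * conj(chi(C)) with |G| = 6 for each irreducible chi in the table:
  <chi_rho, chi_1> = (1/6)[1*(5)*conj(1) + 2*(2)*conj(1) + 3*(3)*conj(1)]
      = (1/6)[(5) + (4) + (9)] = 18/6 = 3
  <chi_rho, chi_2> = (1/6)[1*(5)*conj(1) + 2*(2)*conj(1) + 3*(3)*conj(-1)]
      = (1/6)[(5) + (4) + (-9)] = 0/6 = 0
  <chi_rho, chi_3> = (1/6)[1*(5)*conj(2) + 2*(2)*conj(-1) + 3*(3)*conj(0)]
      = (1/6)[(10) + (-4) + (0)] = 6/6 = 1
Dimension check: dim(rho) = sum (mult * dim) = 3*1 + 0*1 + 1*2 = 5 = chi_rho(e) = 5.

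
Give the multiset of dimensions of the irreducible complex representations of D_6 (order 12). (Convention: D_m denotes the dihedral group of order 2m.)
Dimensions: 1, 1, 1, 1, 2, 2

Argument: There are 6 irreducibles (= number of conjugacy classes). Their dimensions d_i satisfy sum d_i^2 = |G| = 12: 1 + 1 + 1 + 1 + 4 + 4 = 12.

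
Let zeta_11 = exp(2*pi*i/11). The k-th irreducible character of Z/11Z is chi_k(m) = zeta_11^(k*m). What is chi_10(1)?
chi_10(1) = zeta_11^10 = exp(-2*I*pi/11)

Working: chi_10(1) = zeta_11^(10*1) = zeta_11^10. Since zeta_11^11 = 1, this equals zeta_11^10 = exp(2*pi*i*10/11) = exp(-2*I*pi/11).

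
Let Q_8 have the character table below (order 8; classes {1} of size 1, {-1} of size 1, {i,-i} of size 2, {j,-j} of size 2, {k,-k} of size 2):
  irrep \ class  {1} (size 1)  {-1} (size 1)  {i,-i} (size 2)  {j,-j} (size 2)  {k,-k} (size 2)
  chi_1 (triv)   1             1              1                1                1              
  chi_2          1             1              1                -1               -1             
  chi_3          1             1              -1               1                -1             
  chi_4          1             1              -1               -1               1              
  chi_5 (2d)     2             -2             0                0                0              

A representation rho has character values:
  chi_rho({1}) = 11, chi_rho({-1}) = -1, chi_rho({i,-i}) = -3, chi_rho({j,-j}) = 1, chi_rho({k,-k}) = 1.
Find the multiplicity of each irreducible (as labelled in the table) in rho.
Multiplicities: chi_1: 1, chi_2: 0, chi_3: 2, chi_4: 2, chi_5: 3.

Details: Use <chi_rho, chi> = (1/|G|) sum_C |C| * chi_rho(C) * conj(chi(C)) with |G| = 8 for each irreducible chi in the table:
  <chi_rho, chi_1> = (1/8)[1*(11)*conj(1) + 1*(-1)*conj(1) + 2*(-3)*conj(1) + 2*(1)*conj(1) + 2*(1)*conj(1)]
      = (1/8)[(11) + (-1) + (-6) + (2) + (2)] = 8/8 = 1
  <chi_rho, chi_2> = (1/8)[1*(11)*conj(1) + 1*(-1)*conj(1) + 2*(-3)*conj(1) + 2*(1)*conj(-1) + 2*(1)*conj(-1)]
      = (1/8)[(11) + (-1) + (-6) + (-2) + (-2)] = 0/8 = 0
  <chi_rho, chi_3> = (1/8)[1*(11)*conj(1) + 1*(-1)*conj(1) + 2*(-3)*conj(-1) + 2*(1)*conj(1) + 2*(1)*conj(-1)]
      = (1/8)[(11) + (-1) + (6) + (2) + (-2)] = 16/8 = 2
  <chi_rho, chi_4> = (1/8)[1*(11)*conj(1) + 1*(-1)*conj(1) + 2*(-3)*conj(-1) + 2*(1)*conj(-1) + 2*(1)*conj(1)]
      = (1/8)[(11) + (-1) + (6) + (-2) + (2)] = 16/8 = 2
  <chi_rho, chi_5> = (1/8)[1*(11)*conj(2) + 1*(-1)*conj(-2) + 2*(-3)*conj(0) + 2*(1)*conj(0) + 2*(1)*conj(0)]
      = (1/8)[(22) + (2) + (0) + (0) + (0)] = 24/8 = 3
Dimension check: dim(rho) = sum (mult * dim) = 1*1 + 0*1 + 2*1 + 2*1 + 3*2 = 11 = chi_rho(e) = 11.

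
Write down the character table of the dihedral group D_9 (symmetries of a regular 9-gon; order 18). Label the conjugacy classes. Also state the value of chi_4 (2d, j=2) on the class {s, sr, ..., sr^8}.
Conjugacy classes: {e} of size 1, {r^1, r^8} of size 2, {r^2, r^7} of size 2, {r^3, r^6} of size 2, {r^4, r^5} of size 2, {s, sr, ..., sr^8} of size 9.
Character table:
  irrep \ class              {e} (size 1)  {r^1, r^8} (size 2)  {r^2, r^7} (size 2)  {r^3, r^6} (size 2)  {r^4, r^5} (size 2)  {s, sr, ..., sr^8} (size 9)
  chi_1 (triv)               1             1                    1                    1                    1                    1                          
  chi_2 (sign: r->1, s->-1)  1             1                    1                    1                    1                    -1                         
  chi_3 (2d, j=1)            2             2*cos(2*pi/9)        2*cos(4*pi/9)        -1                   -2*cos(pi/9)         0                          
  chi_4 (2d, j=2)            2             2*cos(4*pi/9)        -2*cos(pi/9)         -1                   2*cos(2*pi/9)        0                          
  chi_5 (2d, j=3)            2             -1                   -1                   2                    -1                   0                          
  chi_6 (2d, j=4)            2             -2*cos(pi/9)         2*cos(2*pi/9)        -1                   2*cos(4*pi/9)        0                          

Spot check: chi_4 (2d, j=2) on {s, sr, ..., sr^8} = 0.

Why: D_9 has order 2*9 = 18 with 6 conjugacy classes, hence 6 irreducibles. Sum of squared dims 1 + 1 + 4 + 4 + 4 + 4 = 18 = |G|. Linear characters come from the abelianisation; the 2-dimensional irreps have character r^k -> 2*cos(2*pi*j*k/9), reflections -> 0.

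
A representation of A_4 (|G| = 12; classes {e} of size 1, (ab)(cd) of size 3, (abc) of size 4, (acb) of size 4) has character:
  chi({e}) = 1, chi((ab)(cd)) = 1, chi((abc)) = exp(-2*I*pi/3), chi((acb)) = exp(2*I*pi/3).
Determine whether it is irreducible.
Irreducible: <chi, chi> = 1.

Solution. <chi, chi> = (1/|G|) sum_C |C| * |chi(C)|^2 = (1/12)[1*|1|^2 + 3*|1|^2 + 4*|exp(-2*I*pi/3)|^2 + 4*|exp(2*I*pi/3)|^2]
  = (1/12)[(1) + (3) + (4) + (4)] = 12/12 = 1.
(Exp terms are combined using exp(i*s)*conj(exp(i*t)) = exp(i*(s-t)), and sums of them are collapsed using the identity that for every m > 1 the m distinct m-th roots of unity sum to 0, e.g. 1 + exp(2*I*pi/3) + exp(-2*I*pi/3) = 0.)
A character is irreducible iff <chi, chi> = 1, so this representation is irreducible.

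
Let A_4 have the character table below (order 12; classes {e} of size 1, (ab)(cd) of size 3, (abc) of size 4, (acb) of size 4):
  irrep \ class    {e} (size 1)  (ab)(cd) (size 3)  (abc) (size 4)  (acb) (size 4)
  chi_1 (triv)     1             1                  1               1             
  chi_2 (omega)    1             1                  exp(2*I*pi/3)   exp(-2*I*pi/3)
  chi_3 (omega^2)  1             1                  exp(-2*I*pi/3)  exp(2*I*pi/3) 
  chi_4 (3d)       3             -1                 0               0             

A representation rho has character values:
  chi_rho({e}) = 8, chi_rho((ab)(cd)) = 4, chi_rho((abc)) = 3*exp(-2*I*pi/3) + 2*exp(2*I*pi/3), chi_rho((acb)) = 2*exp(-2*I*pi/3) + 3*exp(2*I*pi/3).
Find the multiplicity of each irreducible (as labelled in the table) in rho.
Multiplicities: chi_1: 0, chi_2: 2, chi_3: 3, chi_4: 1.

Why: Use <chi_rho, chi> = (1/|G|) sum_C |C| * chi_rho(C) * conj(chi(C)) with |G| = 12 for each irreducible chi in the table:
  <chi_rho, chi_1> = (1/12)[1*(8)*conj(1) + 3*(4)*conj(1) + 4*(3*exp(-2*I*pi/3) + 2*exp(2*I*pi/3))*conj(1) + 4*(2*exp(-2*I*pi/3) + 3*exp(2*I*pi/3))*conj(1)]
      = (1/12)[(8) + (12) + (12*exp(-2*I*pi/3) + 8*exp(2*I*pi/3)) + (8*exp(-2*I*pi/3) + 12*exp(2*I*pi/3))] = 0/12 = 0
  <chi_rho, chi_2> = (1/12)[1*(8)*conj(1) + 3*(4)*conj(1) + 4*(3*exp(-2*I*pi/3) + 2*exp(2*I*pi/3))*conj(exp(2*I*pi/3)) + 4*(2*exp(-2*I*pi/3) + 3*exp(2*I*pi/3))*conj(exp(-2*I*pi/3))]
      = (1/12)[(8) + (12) + (8 + 12*exp(2*I*pi/3)) + (8 + 12*exp(-2*I*pi/3))] = 24/12 = 2
  <chi_rho, chi_3> = (1/12)[1*(8)*conj(1) + 3*(4)*conj(1) + 4*(3*exp(-2*I*pi/3) + 2*exp(2*I*pi/3))*conj(exp(-2*I*pi/3)) + 4*(2*exp(-2*I*pi/3) + 3*exp(2*I*pi/3))*conj(exp(2*I*pi/3))]
      = (1/12)[(8) + (12) + (12 + 8*exp(-2*I*pi/3)) + (12 + 8*exp(2*I*pi/3))] = 36/12 = 3
  <chi_rho, chi_4> = (1/12)[1*(8)*conj(3) + 3*(4)*conj(-1) + 4*(3*exp(-2*I*pi/3) + 2*exp(2*I*pi/3))*conj(0) + 4*(2*exp(-2*I*pi/3) + 3*exp(2*I*pi/3))*conj(0)]
      = (1/12)[(24) + (-12) + (0) + (0)] = 12/12 = 1
(Exp terms are combined using exp(i*s)*conj(exp(i*t)) = exp(i*(s-t)), and sums of them are collapsed using the identity that for every m > 1 the m distinct m-th roots of unity sum to 0, e.g. 1 + exp(2*I*pi/3) + exp(-2*I*pi/3) = 0.)
Dimension check: dim(rho) = sum (mult * dim) = 0*1 + 2*1 + 3*1 + 1*3 = 8 = chi_rho(e) = 8.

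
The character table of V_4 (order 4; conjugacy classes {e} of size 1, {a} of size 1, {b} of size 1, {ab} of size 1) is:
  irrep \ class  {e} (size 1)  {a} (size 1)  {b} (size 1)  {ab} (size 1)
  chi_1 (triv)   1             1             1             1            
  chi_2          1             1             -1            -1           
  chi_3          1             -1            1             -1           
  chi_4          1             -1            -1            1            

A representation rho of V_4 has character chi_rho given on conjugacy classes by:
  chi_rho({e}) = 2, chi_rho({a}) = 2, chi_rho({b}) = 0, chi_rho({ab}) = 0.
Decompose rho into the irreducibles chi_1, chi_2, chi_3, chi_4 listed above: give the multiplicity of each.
Multiplicities: chi_1: 1, chi_2: 1, chi_3: 0, chi_4: 0.

Explanation: Use <chi_rho, chi> = (1/|G|) sum_C |C| * chi_rho(C) * conj(chi(C)) with |G| = 4 for each irreducible chi in the table:
  <chi_rho, chi_1> = (1/4)[1*(2)*conj(1) + 1*(2)*conj(1) + 1*(0)*conj(1) + 1*(0)*conj(1)]
      = (1/4)[(2) + (2) + (0) + (0)] = 4/4 = 1
  <chi_rho, chi_2> = (1/4)[1*(2)*conj(1) + 1*(2)*conj(1) + 1*(0)*conj(-1) + 1*(0)*conj(-1)]
      = (1/4)[(2) + (2) + (0) + (0)] = 4/4 = 1
  <chi_rho, chi_3> = (1/4)[1*(2)*conj(1) + 1*(2)*conj(-1) + 1*(0)*conj(1) + 1*(0)*conj(-1)]
      = (1/4)[(2) + (-2) + (0) + (0)] = 0/4 = 0
  <chi_rho, chi_4> = (1/4)[1*(2)*conj(1) + 1*(2)*conj(-1) + 1*(0)*conj(-1) + 1*(0)*conj(1)]
      = (1/4)[(2) + (-2) + (0) + (0)] = 0/4 = 0
Dimension check: dim(rho) = sum (mult * dim) = 1*1 + 1*1 + 0*1 + 0*1 = 2 = chi_rho(e) = 2.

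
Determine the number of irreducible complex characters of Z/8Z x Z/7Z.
56

Solution. The number of irreducible complex representations of a finite group equals its number of conjugacy classes. Z/8Z x Z/7Z is abelian of order 56, so every element is its own conjugacy class: 56 classes, so Z/8Z x Z/7Z (order 56) has exactly 56 irreducible complex representations.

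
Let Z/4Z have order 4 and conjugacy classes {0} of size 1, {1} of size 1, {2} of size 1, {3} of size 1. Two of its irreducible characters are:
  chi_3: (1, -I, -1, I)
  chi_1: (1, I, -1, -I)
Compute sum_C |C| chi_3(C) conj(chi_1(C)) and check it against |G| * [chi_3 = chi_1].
Sum = 0; so <chi_3, chi_1> = 0 (distinct irreducibles are orthogonal).

Details: Compute term by term over conjugacy classes (|C| * chi_3(C) * conj(chi_1(C))):
  1*(1)*conj(1) + 1*(-I)*conj(I) + 1*(-1)*conj(-1) + 1*(I)*conj(-I)
  = (1) + (-1) + (1) + (-1)
  = 0.
(Exp terms are combined using exp(i*s)*conj(exp(i*t)) = exp(i*(s-t)), and sums of them are collapsed using the identity that for every m > 1 the m distinct m-th roots of unity sum to 0, e.g. 1 + exp(2*I*pi/3) + exp(-2*I*pi/3) = 0.)
Dividing by |G| = 4 gives 0/4 = 0, matching the row-orthogonality relation <chi_3, chi_1> = [chi_3 = chi_1].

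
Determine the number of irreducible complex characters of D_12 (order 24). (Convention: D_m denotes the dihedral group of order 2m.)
9

Justification: The number of irreducible complex representations of a finite group equals its number of conjugacy classes. D_12 has 9 conjugacy classes (n/2 + 3 for n even), so D_12 (order 24) has exactly 9 irreducible complex representations.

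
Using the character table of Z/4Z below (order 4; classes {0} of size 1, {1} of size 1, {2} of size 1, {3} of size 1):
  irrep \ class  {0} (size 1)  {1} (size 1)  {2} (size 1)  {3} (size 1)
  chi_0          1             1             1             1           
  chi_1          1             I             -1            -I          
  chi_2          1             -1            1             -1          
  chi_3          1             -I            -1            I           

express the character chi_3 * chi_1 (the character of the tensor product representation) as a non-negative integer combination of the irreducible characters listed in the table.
chi_3 tensor chi_1 = chi_0 (all other irreducibles have multiplicity 0).

Proof sketch: The character of a tensor product is the pointwise product (chi_3 * chi_1)(C) = chi_3(C) * chi_1(C):
  {0}: (1)*(1), {1}: (-I)*(I), {2}: (-1)*(-1), {3}: (I)*(-I)
so (chi_3 * chi_1) takes values
  {0} -> 1, {1} -> 1, {2} -> 1, {3} -> 1.
Now take the inner product of this character with each irreducible chi from the table, <chi_3*chi_1, chi> = (1/4) sum_C |C| (chi_3*chi_1)(C) conj(chi(C)):
  <chi_3*chi_1, chi_0> = (1/4)[1*(1)*conj(1) + 1*(1)*conj(1) + 1*(1)*conj(1) + 1*(1)*conj(1)]
      = (1/4)[(1) + (1) + (1) + (1)] = 4/4 = 1
  <chi_3*chi_1, chi_1> = (1/4)[1*(1)*conj(1) + 1*(1)*conj(I) + 1*(1)*conj(-1) + 1*(1)*conj(-I)]
      = (1/4)[(1) + (-I) + (-1) + (I)] = 0/4 = 0
  <chi_3*chi_1, chi_2> = (1/4)[1*(1)*conj(1) + 1*(1)*conj(-1) + 1*(1)*conj(1) + 1*(1)*conj(-1)]
      = (1/4)[(1) + (-1) + (1) + (-1)] = 0/4 = 0
  <chi_3*chi_1, chi_3> = (1/4)[1*(1)*conj(1) + 1*(1)*conj(-I) + 1*(1)*conj(-1) + 1*(1)*conj(I)]
      = (1/4)[(1) + (I) + (-1) + (-I)] = 0/4 = 0
(Exp terms are combined using exp(i*s)*conj(exp(i*t)) = exp(i*(s-t)), and sums of them are collapsed using the identity that for every m > 1 the m distinct m-th roots of unity sum to 0, e.g. 1 + exp(2*I*pi/3) + exp(-2*I*pi/3) = 0.)
Hence the multiplicities are chi_0: 1. Dimension check: dim(chi_3)*dim(chi_1) = 1*1 = 1 and sum (mult * dim) = 1*1 = 1.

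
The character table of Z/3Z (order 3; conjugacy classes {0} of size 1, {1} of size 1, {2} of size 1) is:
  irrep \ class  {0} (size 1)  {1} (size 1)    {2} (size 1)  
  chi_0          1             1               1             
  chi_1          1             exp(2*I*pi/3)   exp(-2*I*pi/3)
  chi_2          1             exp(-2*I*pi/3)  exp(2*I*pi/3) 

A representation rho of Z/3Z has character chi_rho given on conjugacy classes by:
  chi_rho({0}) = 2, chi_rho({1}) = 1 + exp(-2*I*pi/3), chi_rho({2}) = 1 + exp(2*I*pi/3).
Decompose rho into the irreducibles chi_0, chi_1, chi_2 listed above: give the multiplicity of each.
Multiplicities: chi_0: 1, chi_1: 0, chi_2: 1.

Derivation: Use <chi_rho, chi> = (1/|G|) sum_C |C| * chi_rho(C) * conj(chi(C)) with |G| = 3 for each irreducible chi in the table:
  <chi_rho, chi_0> = (1/3)[1*(2)*conj(1) + 1*(1 + exp(-2*I*pi/3))*conj(1) + 1*(1 + exp(2*I*pi/3))*conj(1)]
      = (1/3)[(2) + (1 + exp(-2*I*pi/3)) + (1 + exp(2*I*pi/3))] = 3/3 = 1
  <chi_rho, chi_1> = (1/3)[1*(2)*conj(1) + 1*(1 + exp(-2*I*pi/3))*conj(exp(2*I*pi/3)) + 1*(1 + exp(2*I*pi/3))*conj(exp(-2*I*pi/3))]
      = (1/3)[(2) + (-1) + (-1)] = 0/3 = 0
  <chi_rho, chi_2> = (1/3)[1*(2)*conj(1) + 1*(1 + exp(-2*I*pi/3))*conj(exp(-2*I*pi/3)) + 1*(1 + exp(2*I*pi/3))*conj(exp(2*I*pi/3))]
      = (1/3)[(2) + (1 + exp(2*I*pi/3)) + (1 + exp(-2*I*pi/3))] = 3/3 = 1
(Exp terms are combined using exp(i*s)*conj(exp(i*t)) = exp(i*(s-t)), and sums of them are collapsed using the identity that for every m > 1 the m distinct m-th roots of unity sum to 0, e.g. 1 + exp(2*I*pi/3) + exp(-2*I*pi/3) = 0.)
Dimension check: dim(rho) = sum (mult * dim) = 1*1 + 0*1 + 1*1 = 2 = chi_rho(e) = 2.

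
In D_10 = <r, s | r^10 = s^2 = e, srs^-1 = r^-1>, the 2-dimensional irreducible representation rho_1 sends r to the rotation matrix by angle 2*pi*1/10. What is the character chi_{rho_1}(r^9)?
chi_{rho_1}(r^9) = 2*cos(2*pi*1*9/10) = 1/2 + sqrt(5)/2

Why: rho_1(r^9) is rotation by angle 2*pi*1*9/10, whose trace is 2*cos(2*pi*1*9/10) = 1/2 + sqrt(5)/2.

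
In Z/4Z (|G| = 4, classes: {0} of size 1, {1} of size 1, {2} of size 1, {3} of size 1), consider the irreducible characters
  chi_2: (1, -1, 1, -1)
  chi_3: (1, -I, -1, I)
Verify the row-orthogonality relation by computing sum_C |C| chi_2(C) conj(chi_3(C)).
Sum = 0; so <chi_2, chi_3> = 0 (distinct irreducibles are orthogonal).

Argument: Compute term by term over conjugacy classes (|C| * chi_2(C) * conj(chi_3(C))):
  1*(1)*conj(1) + 1*(-1)*conj(-I) + 1*(1)*conj(-1) + 1*(-1)*conj(I)
  = (1) + (-I) + (-1) + (I)
  = 0.
(Exp terms are combined using exp(i*s)*conj(exp(i*t)) = exp(i*(s-t)), and sums of them are collapsed using the identity that for every m > 1 the m distinct m-th roots of unity sum to 0, e.g. 1 + exp(2*I*pi/3) + exp(-2*I*pi/3) = 0.)
Dividing by |G| = 4 gives 0/4 = 0, matching the row-orthogonality relation <chi_2, chi_3> = [chi_2 = chi_3].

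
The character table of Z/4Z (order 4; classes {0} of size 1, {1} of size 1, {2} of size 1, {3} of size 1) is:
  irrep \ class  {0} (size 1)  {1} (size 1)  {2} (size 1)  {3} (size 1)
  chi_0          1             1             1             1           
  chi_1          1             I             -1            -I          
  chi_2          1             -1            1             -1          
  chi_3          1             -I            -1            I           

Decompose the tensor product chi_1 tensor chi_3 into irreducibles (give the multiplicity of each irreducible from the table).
chi_1 tensor chi_3 = chi_0 (all other irreducibles have multiplicity 0).

Derivation: The character of a tensor product is the pointwise product (chi_1 * chi_3)(C) = chi_1(C) * chi_3(C):
  {0}: (1)*(1), {1}: (I)*(-I), {2}: (-1)*(-1), {3}: (-I)*(I)
so (chi_1 * chi_3) takes values
  {0} -> 1, {1} -> 1, {2} -> 1, {3} -> 1.
Now take the inner product of this character with each irreducible chi from the table, <chi_1*chi_3, chi> = (1/4) sum_C |C| (chi_1*chi_3)(C) conj(chi(C)):
  <chi_1*chi_3, chi_0> = (1/4)[1*(1)*conj(1) + 1*(1)*conj(1) + 1*(1)*conj(1) + 1*(1)*conj(1)]
      = (1/4)[(1) + (1) + (1) + (1)] = 4/4 = 1
  <chi_1*chi_3, chi_1> = (1/4)[1*(1)*conj(1) + 1*(1)*conj(I) + 1*(1)*conj(-1) + 1*(1)*conj(-I)]
      = (1/4)[(1) + (-I) + (-1) + (I)] = 0/4 = 0
  <chi_1*chi_3, chi_2> = (1/4)[1*(1)*conj(1) + 1*(1)*conj(-1) + 1*(1)*conj(1) + 1*(1)*conj(-1)]
      = (1/4)[(1) + (-1) + (1) + (-1)] = 0/4 = 0
  <chi_1*chi_3, chi_3> = (1/4)[1*(1)*conj(1) + 1*(1)*conj(-I) + 1*(1)*conj(-1) + 1*(1)*conj(I)]
      = (1/4)[(1) + (I) + (-1) + (-I)] = 0/4 = 0
(Exp terms are combined using exp(i*s)*conj(exp(i*t)) = exp(i*(s-t)), and sums of them are collapsed using the identity that for every m > 1 the m distinct m-th roots of unity sum to 0, e.g. 1 + exp(2*I*pi/3) + exp(-2*I*pi/3) = 0.)
Hence the multiplicities are chi_0: 1. Dimension check: dim(chi_1)*dim(chi_3) = 1*1 = 1 and sum (mult * dim) = 1*1 = 1.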